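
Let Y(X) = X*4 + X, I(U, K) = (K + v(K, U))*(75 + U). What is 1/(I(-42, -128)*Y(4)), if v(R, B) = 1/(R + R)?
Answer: -64/5406885 ≈ -1.1837e-5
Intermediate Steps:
v(R, B) = 1/(2*R)
I(U, K) = (75 + U)*(K + 1/(2*K)) (I(U, K) = (K + 1/(2*K))*(75 + U) = (75 + U)*(K + 1/(2*K)))
Y(X) = 5*X (Y(X) = 4*X + X = 5*X)
1/(I(-42, -128)*Y(4)) = 1/(((½)*(75 - 42 + 2*(-128)²*(75 - 42))/(-128))*(5*4)) = 1/(((½)*(-1/128)*(75 - 42 + 2*16384*33))*20) = 1/(((½)*(-1/128)*(75 - 42 + 1081344))*20) = 1/(((½)*(-1/128)*1081377)*20) = 1/(-1081377/256*20) = 1/(-5406885/64) = -64/5406885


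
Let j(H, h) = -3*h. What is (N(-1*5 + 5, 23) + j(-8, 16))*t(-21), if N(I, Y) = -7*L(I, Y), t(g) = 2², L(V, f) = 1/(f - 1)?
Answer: -2126/11 ≈ -193.27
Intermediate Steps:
L(V, f) = 1/(-1 + f)
t(g) = 4
N(I, Y) = -7/(-1 + Y)
(N(-1*5 + 5, 23) + j(-8, 16))*t(-21) = (-7/(-1 + 23) - 3*16)*4 = (-7/22 - 48)*4 = -1063/22*4 = -2126/11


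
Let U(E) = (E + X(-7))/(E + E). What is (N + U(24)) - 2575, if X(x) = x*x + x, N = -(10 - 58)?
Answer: -20205/8 ≈ -2525.6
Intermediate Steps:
N = 48 (N = -1*(-48) = 48)
X(x) = x + x**2 (X(x) = x**2 + x = x + x**2)
U(E) = (42 + E)/(2*E) (U(E) = (E - 7*(1 - 7))/(E + E) = (E - 7*(-6))/((2*E)) = (E + 42)*(1/(2*E)) = (42 + E)*(1/(2*E)) = (42 + E)/(2*E))
(N + U(24)) - 2575 = (48 + (1/2)*(42 + 24)/24) - 2575 = (48 + (1/2)*(1/24)*66) - 2575 = (48 + 11/8) - 2575 = 395/8 - 2575 = -20205/8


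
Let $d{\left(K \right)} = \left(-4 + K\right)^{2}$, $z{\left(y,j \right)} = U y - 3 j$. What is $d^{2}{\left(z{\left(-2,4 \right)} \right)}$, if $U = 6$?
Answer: $614656$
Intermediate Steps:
$z{\left(y,j \right)} = - 3 j + 6 y$ ($z{\left(y,j \right)} = 6 y - 3 j = - 3 j + 6 y$)
$d^{2}{\left(z{\left(-2,4 \right)} \right)} = \left(\left(-4 + \left(\left(-3\right) 4 + 6 \left(-2\right)\right)\right)^{2}\right)^{2} = \left(\left(-4 - 24\right)^{2}\right)^{2} = \left(\left(-28\right)^{2}\right)^{2} = 784^{2} = 614656$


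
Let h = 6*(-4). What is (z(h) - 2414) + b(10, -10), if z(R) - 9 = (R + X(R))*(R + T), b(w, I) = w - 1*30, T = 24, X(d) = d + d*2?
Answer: -2425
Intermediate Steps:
X(d) = 3*d (X(d) = d + 2*d = 3*d)
b(w, I) = -30 + w (b(w, I) = w - 30 = -30 + w)
h = -24
z(R) = 9 + 4*R*(24 + R) (z(R) = 9 + (R + 3*R)*(R + 24) = 9 + (4*R)*(24 + R) = 9 + 4*R*(24 + R))
(z(h) - 2414) + b(10, -10) = ((9 + 4*(-24)² + 96*(-24)) - 2414) + (-30 + 10) = ((9 + 4*576 - 2304) - 2414) - 20 = ((9 + 2304 - 2304) - 2414) - 20 = (9 - 2414) - 20 = -2405 - 20 = -2425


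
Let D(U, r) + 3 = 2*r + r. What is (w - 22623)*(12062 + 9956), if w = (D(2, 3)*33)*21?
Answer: -406562370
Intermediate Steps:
D(U, r) = -3 + 3*r (D(U, r) = -3 + (2*r + r) = -3 + 3*r)
w = 4158 (w = ((-3 + 3*3)*33)*21 = ((-3 + 9)*33)*21 = (6*33)*21 = 198*21 = 4158)
(w - 22623)*(12062 + 9956) = (4158 - 22623)*(12062 + 9956) = -18465*22018 = -406562370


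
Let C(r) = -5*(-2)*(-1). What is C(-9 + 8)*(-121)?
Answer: 1210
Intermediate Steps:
C(r) = -10 (C(r) = 10*(-1) = -10)
C(-9 + 8)*(-121) = -10*(-121) = 1210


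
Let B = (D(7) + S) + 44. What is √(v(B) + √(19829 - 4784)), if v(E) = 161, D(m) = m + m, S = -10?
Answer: √(161 + √15045) ≈ 16.842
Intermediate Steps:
D(m) = 2*m
B = 48 (B = (2*7 - 10) + 44 = (14 - 10) + 44 = 4 + 44 = 48)
√(v(B) + √(19829 - 4784)) = √(161 + √(19829 - 4784)) = √(161 + √15045)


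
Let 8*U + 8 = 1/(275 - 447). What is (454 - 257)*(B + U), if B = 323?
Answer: 87284987/1376 ≈ 63434.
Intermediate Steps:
U = -1377/1376 (U = -1 + 1/(8*(275 - 447)) = -1 + (⅛)/(-172) = -1 + (⅛)*(-1/172) = -1 - 1/1376 = -1377/1376 ≈ -1.0007)
(454 - 257)*(B + U) = (454 - 257)*(323 - 1377/1376) = 197*(443071/1376) = 87284987/1376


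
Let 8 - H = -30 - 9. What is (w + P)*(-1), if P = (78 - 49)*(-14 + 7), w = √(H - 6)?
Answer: 203 - √41 ≈ 196.60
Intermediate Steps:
H = 47 (H = 8 - (-30 - 9) = 8 - 1*(-39) = 8 + 39 = 47)
w = √41 (w = √(47 - 6) = √41 ≈ 6.4031)
P = -203 (P = 29*(-7) = -203)
(w + P)*(-1) = (√41 - 203)*(-1) = (-203 + √41)*(-1) = 203 - √41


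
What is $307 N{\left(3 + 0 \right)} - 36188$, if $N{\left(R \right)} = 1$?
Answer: $-35881$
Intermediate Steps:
$307 N{\left(3 + 0 \right)} - 36188 = 307 \cdot 1 - 36188 = 307 - 36188 = -35881$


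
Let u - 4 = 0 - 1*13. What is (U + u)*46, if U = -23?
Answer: -1472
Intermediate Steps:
u = -9 (u = 4 + (0 - 1*13) = 4 + (0 - 13) = 4 - 13 = -9)
(U + u)*46 = (-23 - 9)*46 = -32*46 = -1472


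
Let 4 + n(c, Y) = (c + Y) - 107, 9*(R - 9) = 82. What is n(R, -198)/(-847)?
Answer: 34/99 ≈ 0.34343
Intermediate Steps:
R = 163/9 (R = 9 + (1/9)*82 = 9 + 82/9 = 163/9 ≈ 18.111)
n(c, Y) = -111 + Y + c (n(c, Y) = -4 + ((c + Y) - 107) = -4 + ((Y + c) - 107) = -4 + (-107 + Y + c) = -111 + Y + c)
n(R, -198)/(-847) = (-111 - 198 + 163/9)/(-847) = -2618/9*(-1/847) = 34/99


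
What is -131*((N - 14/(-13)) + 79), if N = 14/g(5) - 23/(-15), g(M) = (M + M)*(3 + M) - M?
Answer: -3482504/325 ≈ -10715.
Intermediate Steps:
g(M) = -M + 2*M*(3 + M) (g(M) = (2*M)*(3 + M) - M = 2*M*(3 + M) - M = -M + 2*M*(3 + M))
N = 43/25 (N = 14/((5*(5 + 2*5))) - 23/(-15) = 14/((5*(5 + 10))) - 23*(-1/15) = 14/((5*15)) + 23/15 = 14/75 + 23/15 = 43/25 ≈ 1.7200)
-131*((N - 14/(-13)) + 79) = -131*((43/25 - 14/(-13)) + 79) = -131*((43/25 - 14*(-1)/13) + 79) = -131*((43/25 - 1*(-14/13)) + 79) = -131*((43/25 + 14/13) + 79) = -131*(909/325 + 79) = -131*26584/325 = -3482504/325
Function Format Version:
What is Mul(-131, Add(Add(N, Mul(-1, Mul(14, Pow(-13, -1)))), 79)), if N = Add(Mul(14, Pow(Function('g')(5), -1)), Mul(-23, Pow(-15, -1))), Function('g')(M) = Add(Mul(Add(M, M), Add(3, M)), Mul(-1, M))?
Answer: Rational(-3482504, 325) ≈ -10715.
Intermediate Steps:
Function('g')(M) = Add(Mul(-1, M), Mul(2, M, Add(3, M))) (Function('g')(M) = Add(Mul(Mul(2, M), Add(3, M)), Mul(-1, M)) = Add(Mul(2, M, Add(3, M)), Mul(-1, M)) = Add(Mul(-1, M), Mul(2, M, Add(3, M))))
N = Rational(43, 25) (N = Add(Mul(14, Pow(Mul(5, Add(5, Mul(2, 5))), -1)), Mul(-23, Pow(-15, -1))) = Add(Mul(14, Pow(Mul(5, Add(5, 10)), -1)), Mul(-23, Rational(-1, 15))) = Add(Mul(14, Pow(Mul(5, 15), -1)), Rational(23, 15)) = Add(Mul(14, Pow(75, -1)), Rational(23, 15)) = Add(Mul(14, Rational(1, 75)), Rational(23, 15)) = Add(Rational(14, 75), Rational(23, 15)) = Rational(43, 25) ≈ 1.7200)
Mul(-131, Add(Add(N, Mul(-1, Mul(14, Pow(-13, -1)))), 79)) = Mul(-131, Add(Add(Rational(43, 25), Mul(-1, Mul(14, Pow(-13, -1)))), 79)) = Mul(-131, Add(Add(Rational(43, 25), Mul(-1, Mul(14, Rational(-1, 13)))), 79)) = Mul(-131, Add(Add(Rational(43, 25), Mul(-1, Rational(-14, 13))), 79)) = Mul(-131, Add(Add(Rational(43, 25), Rational(14, 13)), 79)) = Mul(-131, Add(Rational(909, 325), 79)) = Mul(-131, Rational(26584, 325)) = Rational(-3482504, 325)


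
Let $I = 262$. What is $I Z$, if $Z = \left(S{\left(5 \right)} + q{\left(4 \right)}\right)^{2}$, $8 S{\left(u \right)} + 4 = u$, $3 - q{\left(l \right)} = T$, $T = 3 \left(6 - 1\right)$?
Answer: $\frac{1182275}{32} \approx 36946.0$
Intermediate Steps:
$T = 15$ ($T = 3 \cdot 5 = 15$)
$q{\left(l \right)} = -12$ ($q{\left(l \right)} = 3 - 15 = -12$)
$S{\left(u \right)} = - \frac{1}{2} + \frac{u}{8}$
$Z = \frac{9025}{64}$ ($Z = \left(\left(- \frac{1}{2} + \frac{1}{8} \cdot 5\right) - 12\right)^{2} = \left(\left(- \frac{1}{2} + \frac{5}{8}\right) - 12\right)^{2} = \left(\frac{1}{8} - 12\right)^{2} = \left(- \frac{95}{8}\right)^{2} = \frac{9025}{64} \approx 141.02$)
$I Z = 262 \cdot \frac{9025}{64} = \frac{1182275}{32}$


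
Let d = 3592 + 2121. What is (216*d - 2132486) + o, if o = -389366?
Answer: -1287844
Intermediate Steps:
d = 5713
(216*d - 2132486) + o = (216*5713 - 2132486) - 389366 = (1234008 - 2132486) - 389366 = -898478 - 389366 = -1287844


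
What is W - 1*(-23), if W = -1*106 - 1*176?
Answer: -259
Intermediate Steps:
W = -282 (W = -106 - 176 = -282)
W - 1*(-23) = -282 - 1*(-23) = -282 + 23 = -259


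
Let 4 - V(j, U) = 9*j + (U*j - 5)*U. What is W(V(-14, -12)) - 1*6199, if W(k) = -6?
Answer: -6205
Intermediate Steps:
V(j, U) = 4 - 9*j - U*(-5 + U*j) (V(j, U) = 4 - (9*j + (U*j - 5)*U) = 4 - (9*j + (-5 + U*j)*U) = 4 - (9*j + U*(-5 + U*j)) = 4 + (-9*j - U*(-5 + U*j)) = 4 - 9*j - U*(-5 + U*j))
W(V(-14, -12)) - 1*6199 = -6 - 1*6199 = -6 - 6199 = -6205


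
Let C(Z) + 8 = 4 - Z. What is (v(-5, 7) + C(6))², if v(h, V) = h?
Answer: 225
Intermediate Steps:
C(Z) = -4 - Z (C(Z) = -8 + (4 - Z) = -4 - Z)
(v(-5, 7) + C(6))² = (-5 + (-4 - 1*6))² = (-5 + (-4 - 6))² = (-5 - 10)² = (-15)² = 225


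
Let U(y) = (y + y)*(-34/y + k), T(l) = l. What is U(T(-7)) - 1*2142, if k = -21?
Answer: -1916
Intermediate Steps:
U(y) = 2*y*(-21 - 34/y) (U(y) = (y + y)*(-34/y - 21) = (2*y)*(-21 - 34/y) = 2*y*(-21 - 34/y))
U(T(-7)) - 1*2142 = (-68 - 42*(-7)) - 1*2142 = (-68 + 294) - 2142 = 226 - 2142 = -1916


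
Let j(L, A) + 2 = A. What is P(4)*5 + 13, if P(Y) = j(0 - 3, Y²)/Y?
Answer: 61/2 ≈ 30.500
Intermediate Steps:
j(L, A) = -2 + A
P(Y) = (-2 + Y²)/Y
P(4)*5 + 13 = (4 - 2/4)*5 + 13 = (4 - 2*¼)*5 + 13 = (4 - ½)*5 + 13 = (7/2)*5 + 13 = 35/2 + 13 = 61/2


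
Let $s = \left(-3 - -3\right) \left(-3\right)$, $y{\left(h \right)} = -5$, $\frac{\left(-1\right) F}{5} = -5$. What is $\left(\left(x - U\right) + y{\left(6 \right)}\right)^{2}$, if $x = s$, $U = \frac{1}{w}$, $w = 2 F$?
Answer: $\frac{63001}{2500} \approx 25.2$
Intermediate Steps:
$F = 25$ ($F = \left(-5\right) \left(-5\right) = 25$)
$w = 50$ ($w = 2 \cdot 25 = 50$)
$U = \frac{1}{50} \approx 0.02$
$s = 0$ ($s = \left(-3 + 3\right) \left(-3\right) = 0 \left(-3\right) = 0$)
$x = 0$
$\left(\left(x - U\right) + y{\left(6 \right)}\right)^{2} = \left(\left(0 - \frac{1}{50}\right) - 5\right)^{2} = \left(- \frac{1}{50} - 5\right)^{2} = \left(- \frac{251}{50}\right)^{2} = \frac{63001}{2500}$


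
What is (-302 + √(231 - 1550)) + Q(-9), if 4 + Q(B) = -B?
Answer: -297 + I*√1319 ≈ -297.0 + 36.318*I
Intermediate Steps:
Q(B) = -4 - B
(-302 + √(231 - 1550)) + Q(-9) = (-302 + √(231 - 1550)) + (-4 - 1*(-9)) = (-302 + √(-1319)) + (-4 + 9) = (-302 + I*√1319) + 5 = -297 + I*√1319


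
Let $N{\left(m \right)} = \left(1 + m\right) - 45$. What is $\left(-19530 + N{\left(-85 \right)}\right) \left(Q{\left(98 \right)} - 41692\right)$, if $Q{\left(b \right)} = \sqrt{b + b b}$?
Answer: $819623028 - 412839 \sqrt{22} \approx 8.1769 \cdot 10^{8}$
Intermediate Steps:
$Q{\left(b \right)} = \sqrt{b + b^{2}}$
$N{\left(m \right)} = -44 + m$
$\left(-19530 + N{\left(-85 \right)}\right) \left(Q{\left(98 \right)} - 41692\right) = \left(-19530 - 129\right) \left(\sqrt{98 \left(1 + 98\right)} - 41692\right) = \left(-19530 - 129\right) \left(\sqrt{98 \cdot 99} - 41692\right) = - 19659 \left(\sqrt{9702} - 41692\right) = - 19659 \left(21 \sqrt{22} - 41692\right) = - 19659 \left(-41692 + 21 \sqrt{22}\right) = 819623028 - 412839 \sqrt{22}$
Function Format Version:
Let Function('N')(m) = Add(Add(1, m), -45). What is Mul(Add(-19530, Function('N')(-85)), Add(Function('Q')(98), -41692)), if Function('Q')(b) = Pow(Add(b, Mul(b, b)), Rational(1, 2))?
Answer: Add(819623028, Mul(-412839, Pow(22, Rational(1, 2)))) ≈ 8.1769e+8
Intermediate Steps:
Function('Q')(b) = Pow(Add(b, Pow(b, 2)), Rational(1, 2))
Function('N')(m) = Add(-44, m)
Mul(Add(-19530, Function('N')(-85)), Add(Function('Q')(98), -41692)) = Mul(Add(-19530, Add(-44, -85)), Add(Pow(Mul(98, Add(1, 98)), Rational(1, 2)), -41692)) = Mul(Add(-19530, -129), Add(Pow(Mul(98, 99), Rational(1, 2)), -41692)) = Mul(-19659, Add(Pow(9702, Rational(1, 2)), -41692)) = Mul(-19659, Add(Mul(21, Pow(22, Rational(1, 2))), -41692)) = Mul(-19659, Add(-41692, Mul(21, Pow(22, Rational(1, 2))))) = Add(819623028, Mul(-412839, Pow(22, Rational(1, 2))))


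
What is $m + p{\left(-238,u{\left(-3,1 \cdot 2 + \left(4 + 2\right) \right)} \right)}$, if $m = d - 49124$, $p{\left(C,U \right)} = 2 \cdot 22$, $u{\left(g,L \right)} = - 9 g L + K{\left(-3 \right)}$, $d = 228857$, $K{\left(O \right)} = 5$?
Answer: $179777$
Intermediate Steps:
$u{\left(g,L \right)} = 5 - 9 L g$ ($u{\left(g,L \right)} = - 9 g L + 5 = - 9 L g + 5 = 5 - 9 L g$)
$p{\left(C,U \right)} = 44$
$m = 179733$ ($m = 228857 - 49124 = 179733$)
$m + p{\left(-238,u{\left(-3,1 \cdot 2 + \left(4 + 2\right) \right)} \right)} = 179733 + 44 = 179777$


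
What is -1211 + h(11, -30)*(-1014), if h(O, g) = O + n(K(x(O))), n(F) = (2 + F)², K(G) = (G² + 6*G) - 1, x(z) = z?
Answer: -35851181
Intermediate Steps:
K(G) = -1 + G² + 6*G
h(O, g) = O + (1 + O² + 6*O)² (h(O, g) = O + (2 + (-1 + O² + 6*O))² = O + (1 + O² + 6*O)²)
-1211 + h(11, -30)*(-1014) = -1211 + (11 + (1 + 11² + 6*11)²)*(-1014) = -1211 + (11 + (1 + 121 + 66)²)*(-1014) = -1211 + (11 + 188²)*(-1014) = -1211 + (11 + 35344)*(-1014) = -1211 + 35355*(-1014) = -1211 - 35849970 = -35851181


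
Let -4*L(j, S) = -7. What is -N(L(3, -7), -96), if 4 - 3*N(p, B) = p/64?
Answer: -339/256 ≈ -1.3242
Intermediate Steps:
L(j, S) = 7/4 (L(j, S) = -¼*(-7) = 7/4)
N(p, B) = 4/3 - p/192 (N(p, B) = 4/3 - p/(3*64) = 4/3 - p/192)
-N(L(3, -7), -96) = -(4/3 - 1/192*7/4) = -(4/3 - 7/768) = -1*339/256 = -339/256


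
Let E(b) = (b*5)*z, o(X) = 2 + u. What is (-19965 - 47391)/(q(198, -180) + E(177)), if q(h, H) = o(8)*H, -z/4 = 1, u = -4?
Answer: 5613/265 ≈ 21.181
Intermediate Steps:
z = -4 (z = -4*1 = -4)
o(X) = -2 (o(X) = 2 - 4 = -2)
q(h, H) = -2*H
E(b) = -20*b (E(b) = (b*5)*(-4) = (5*b)*(-4) = -20*b)
(-19965 - 47391)/(q(198, -180) + E(177)) = (-19965 - 47391)/(-2*(-180) - 20*177) = -67356/(360 - 3540) = -67356/(-3180) = -67356*(-1/3180) = 5613/265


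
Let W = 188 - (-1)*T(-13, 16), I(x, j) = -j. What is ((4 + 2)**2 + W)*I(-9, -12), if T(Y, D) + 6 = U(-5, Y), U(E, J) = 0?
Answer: 2616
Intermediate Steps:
T(Y, D) = -6 (T(Y, D) = -6 + 0 = -6)
W = 182 (W = 188 - (-1)*(-6) = 188 - 1*6 = 188 - 6 = 182)
((4 + 2)**2 + W)*I(-9, -12) = ((4 + 2)**2 + 182)*(-1*(-12)) = (6**2 + 182)*12 = (36 + 182)*12 = 218*12 = 2616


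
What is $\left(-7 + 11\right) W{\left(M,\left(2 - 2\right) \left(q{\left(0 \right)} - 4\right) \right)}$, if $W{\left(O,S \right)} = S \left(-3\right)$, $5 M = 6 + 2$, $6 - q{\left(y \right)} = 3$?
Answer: $0$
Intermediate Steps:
$q{\left(y \right)} = 3$ ($q{\left(y \right)} = 6 - 3 = 3$)
$M = \frac{8}{5}$ ($M = \frac{6 + 2}{5} = \frac{1}{5} \cdot 8 = \frac{8}{5} \approx 1.6$)
$W{\left(O,S \right)} = - 3 S$
$\left(-7 + 11\right) W{\left(M,\left(2 - 2\right) \left(q{\left(0 \right)} - 4\right) \right)} = \left(-7 + 11\right) \left(- 3 \left(2 - 2\right) \left(3 - 4\right)\right) = 4 \left(- 3 \cdot 0 \left(-1\right)\right) = 4 \left(\left(-3\right) 0\right) = 4 \cdot 0 = 0$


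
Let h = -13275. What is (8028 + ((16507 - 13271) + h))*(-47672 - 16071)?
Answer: 128187173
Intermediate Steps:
(8028 + ((16507 - 13271) + h))*(-47672 - 16071) = (8028 + ((16507 - 13271) - 13275))*(-47672 - 16071) = (8028 + (3236 - 13275))*(-63743) = (8028 - 10039)*(-63743) = -2011*(-63743) = 128187173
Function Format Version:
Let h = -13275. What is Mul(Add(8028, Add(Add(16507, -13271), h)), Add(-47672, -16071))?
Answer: 128187173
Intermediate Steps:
Mul(Add(8028, Add(Add(16507, -13271), h)), Add(-47672, -16071)) = Mul(Add(8028, Add(Add(16507, -13271), -13275)), Add(-47672, -16071)) = Mul(Add(8028, Add(3236, -13275)), -63743) = Mul(Add(8028, -10039), -63743) = Mul(-2011, -63743) = 128187173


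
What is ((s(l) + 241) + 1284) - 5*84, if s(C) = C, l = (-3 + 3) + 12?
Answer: 1117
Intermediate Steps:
l = 12 (l = 0 + 12 = 12)
((s(l) + 241) + 1284) - 5*84 = ((12 + 241) + 1284) - 5*84 = (253 + 1284) - 420 = 1537 - 420 = 1117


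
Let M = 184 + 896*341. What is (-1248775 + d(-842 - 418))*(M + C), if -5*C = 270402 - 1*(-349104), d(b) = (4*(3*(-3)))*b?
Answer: -218803471202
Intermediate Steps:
d(b) = -36*b (d(b) = (4*(-9))*b = -36*b)
C = -619506/5 (C = -(270402 - 1*(-349104))/5 = -(270402 + 349104)/5 = -⅕*619506 = -619506/5 ≈ -1.2390e+5)
M = 305720 (M = 184 + 305536 = 305720)
(-1248775 + d(-842 - 418))*(M + C) = (-1248775 - 36*(-842 - 418))*(305720 - 619506/5) = (-1248775 - 36*(-1260))*(909094/5) = (-1248775 + 45360)*(909094/5) = -1203415*909094/5 = -218803471202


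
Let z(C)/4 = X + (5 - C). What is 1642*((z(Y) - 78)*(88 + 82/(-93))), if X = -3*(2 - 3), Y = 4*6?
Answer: -1889094728/93 ≈ -2.0313e+7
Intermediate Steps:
Y = 24
X = 3 (X = -3*(-1) = 3)
z(C) = 32 - 4*C (z(C) = 4*(3 + (5 - C)) = 4*(8 - C) = 32 - 4*C)
1642*((z(Y) - 78)*(88 + 82/(-93))) = 1642*(((32 - 4*24) - 78)*(88 + 82/(-93))) = 1642*(((32 - 96) - 78)*(88 + 82*(-1/93))) = 1642*((-64 - 78)*(88 - 82/93)) = 1642*(-142*8102/93) = 1642*(-1150484/93) = -1889094728/93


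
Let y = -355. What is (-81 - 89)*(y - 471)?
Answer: 140420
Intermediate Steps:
(-81 - 89)*(y - 471) = (-81 - 89)*(-355 - 471) = -170*(-826) = 140420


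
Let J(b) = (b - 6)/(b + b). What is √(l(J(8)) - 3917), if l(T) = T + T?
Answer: I*√15667/2 ≈ 62.584*I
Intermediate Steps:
J(b) = (-6 + b)/(2*b) (J(b) = (-6 + b)/((2*b)) = (-6 + b)*(1/(2*b)) = (-6 + b)/(2*b))
l(T) = 2*T
√(l(J(8)) - 3917) = √(2*((½)*(-6 + 8)/8) - 3917) = √(2*((½)*(⅛)*2) - 3917) = √(2*(⅛) - 3917) = √(¼ - 3917) = √(-15667/4) = I*√15667/2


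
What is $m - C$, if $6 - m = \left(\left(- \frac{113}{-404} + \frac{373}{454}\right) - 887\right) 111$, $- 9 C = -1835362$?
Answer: $- \frac{87149671063}{825372} \approx -1.0559 \cdot 10^{5}$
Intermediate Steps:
$C = \frac{1835362}{9}$ ($C = \left(- \frac{1}{9}\right) \left(-1835362\right) = \frac{1835362}{9} \approx 2.0393 \cdot 10^{5}$)
$m = \frac{9018634137}{91708}$ ($m = 6 - \left(\left(- \frac{113}{-404} + \frac{373}{454}\right) - 887\right) 111 = 6 - \left(\left(\left(-113\right) \left(- \frac{1}{404}\right) + 373 \cdot \frac{1}{454}\right) - 887\right) 111 = 6 - \left(\left(\frac{113}{404} + \frac{373}{454}\right) - 887\right) 111 = 6 - \left(\frac{100997}{91708} - 887\right) 111 = 6 - \left(- \frac{81243999}{91708}\right) 111 = 6 - - \frac{9018083889}{91708} = 6 + \frac{9018083889}{91708} = \frac{9018634137}{91708} \approx 98341.0$)
$m - C = \frac{9018634137}{91708} - \frac{1835362}{9} = - \frac{87149671063}{825372}$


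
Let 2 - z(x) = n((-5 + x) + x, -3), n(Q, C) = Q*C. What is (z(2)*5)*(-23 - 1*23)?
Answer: 230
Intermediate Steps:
n(Q, C) = C*Q
z(x) = -13 + 6*x (z(x) = 2 - (-3)*((-5 + x) + x) = 2 - (-3)*(-5 + 2*x) = 2 - (15 - 6*x) = 2 + (-15 + 6*x) = -13 + 6*x)
(z(2)*5)*(-23 - 1*23) = ((-13 + 6*2)*5)*(-23 - 1*23) = ((-13 + 12)*5)*(-23 - 23) = -1*5*(-46) = -5*(-46) = 230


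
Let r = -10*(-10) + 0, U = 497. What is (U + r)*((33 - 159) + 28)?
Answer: -58506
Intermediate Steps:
r = 100 (r = 100 + 0 = 100)
(U + r)*((33 - 159) + 28) = (497 + 100)*((33 - 159) + 28) = 597*(-126 + 28) = 597*(-98) = -58506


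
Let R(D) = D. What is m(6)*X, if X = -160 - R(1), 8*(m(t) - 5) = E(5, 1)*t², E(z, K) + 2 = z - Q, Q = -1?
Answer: -3703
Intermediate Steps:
E(z, K) = -1 + z (E(z, K) = -2 + (z - 1*(-1)) = -2 + (z + 1) = -2 + (1 + z) = -1 + z)
m(t) = 5 + t²/2 (m(t) = 5 + ((-1 + 5)*t²)/8 = 5 + (4*t²)/8 = 5 + t²/2)
X = -161 (X = -160 - 1*1 = -160 - 1 = -161)
m(6)*X = (5 + (½)*6²)*(-161) = (5 + (½)*36)*(-161) = (5 + 18)*(-161) = 23*(-161) = -3703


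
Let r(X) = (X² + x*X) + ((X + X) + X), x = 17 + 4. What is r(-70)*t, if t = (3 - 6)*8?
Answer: -77280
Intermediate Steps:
x = 21
r(X) = X² + 24*X (r(X) = (X² + 21*X) + ((X + X) + X) = (X² + 21*X) + (2*X + X) = (X² + 21*X) + 3*X = X² + 24*X)
t = -24 (t = -3*8 = -24)
r(-70)*t = -70*(24 - 70)*(-24) = -70*(-46)*(-24) = 3220*(-24) = -77280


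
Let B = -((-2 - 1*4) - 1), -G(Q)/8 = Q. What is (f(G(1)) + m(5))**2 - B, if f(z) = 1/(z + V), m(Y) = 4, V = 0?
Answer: 513/64 ≈ 8.0156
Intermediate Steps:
G(Q) = -8*Q
B = 7 (B = -((-2 - 4) - 1) = -(-6 - 1) = -1*(-7) = 7)
f(z) = 1/z (f(z) = 1/(z + 0) = 1/z)
(f(G(1)) + m(5))**2 - B = (1/(-8*1) + 4)**2 - 1*7 = (1/(-8) + 4)**2 - 7 = (-1/8 + 4)**2 - 7 = (31/8)**2 - 7 = 961/64 - 7 = 513/64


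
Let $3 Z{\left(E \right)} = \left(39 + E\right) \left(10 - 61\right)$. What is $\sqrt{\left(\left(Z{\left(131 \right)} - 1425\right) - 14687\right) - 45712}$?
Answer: $i \sqrt{64714} \approx 254.39 i$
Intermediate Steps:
$Z{\left(E \right)} = -663 - 17 E$ ($Z{\left(E \right)} = \frac{\left(39 + E\right) \left(10 - 61\right)}{3} = \frac{\left(39 + E\right) \left(-51\right)}{3} = \frac{-1989 - 51 E}{3} = -663 - 17 E$)
$\sqrt{\left(\left(Z{\left(131 \right)} - 1425\right) - 14687\right) - 45712} = \sqrt{\left(\left(\left(-663 - 2227\right) - 1425\right) - 14687\right) - 45712} = \sqrt{\left(\left(-2890 - 1425\right) - 14687\right) - 45712} = \sqrt{\left(-4315 - 14687\right) - 45712} = \sqrt{-19002 - 45712} = \sqrt{-64714} = i \sqrt{64714}$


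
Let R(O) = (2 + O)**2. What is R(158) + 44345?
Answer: 69945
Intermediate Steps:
R(158) + 44345 = (2 + 158)**2 + 44345 = 160**2 + 44345 = 25600 + 44345 = 69945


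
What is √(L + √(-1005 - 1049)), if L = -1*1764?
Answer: √(-1764 + I*√2054) ≈ 0.5395 + 42.003*I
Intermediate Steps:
L = -1764
√(L + √(-1005 - 1049)) = √(-1764 + √(-1005 - 1049)) = √(-1764 + √(-2054)) = √(-1764 + I*√2054)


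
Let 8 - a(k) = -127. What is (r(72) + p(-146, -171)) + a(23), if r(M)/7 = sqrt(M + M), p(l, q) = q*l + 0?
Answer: 25185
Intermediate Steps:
a(k) = 135 (a(k) = 8 - 1*(-127) = 8 + 127 = 135)
p(l, q) = l*q (p(l, q) = l*q + 0 = l*q)
r(M) = 7*sqrt(2)*sqrt(M) (r(M) = 7*sqrt(M + M) = 7*sqrt(2*M) = 7*(sqrt(2)*sqrt(M)) = 7*sqrt(2)*sqrt(M))
(r(72) + p(-146, -171)) + a(23) = (7*sqrt(2)*sqrt(72) - 146*(-171)) + 135 = (7*sqrt(2)*(6*sqrt(2)) + 24966) + 135 = (84 + 24966) + 135 = 25050 + 135 = 25185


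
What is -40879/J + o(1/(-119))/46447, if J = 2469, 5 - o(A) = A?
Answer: -225944651123/13646639517 ≈ -16.557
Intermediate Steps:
o(A) = 5 - A
-40879/J + o(1/(-119))/46447 = -40879/2469 + (5 - 1/(-119))/46447 = -40879*1/2469 + (5 - 1*(-1/119))*(1/46447) = -40879/2469 + (5 + 1/119)*(1/46447) = -40879/2469 + (596/119)*(1/46447) = -40879/2469 + 596/5527193 = -225944651123/13646639517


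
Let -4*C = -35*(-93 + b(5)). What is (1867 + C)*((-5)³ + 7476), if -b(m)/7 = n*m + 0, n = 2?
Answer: 12959813/4 ≈ 3.2400e+6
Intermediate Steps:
b(m) = -14*m (b(m) = -7*(2*m + 0) = -14*m)
C = -5705/4 (C = -(-35)*(-93 - 14*5)/4 = -(-35)*(-93 - 70)/4 = -(-35)*(-163)/4 = -¼*5705 = -5705/4 ≈ -1426.3)
(1867 + C)*((-5)³ + 7476) = (1867 - 5705/4)*((-5)³ + 7476) = 1763*(-125 + 7476)/4 = (1763/4)*7351 = 12959813/4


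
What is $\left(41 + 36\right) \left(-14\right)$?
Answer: $-1078$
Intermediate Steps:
$\left(41 + 36\right) \left(-14\right) = 77 \left(-14\right) = -1078$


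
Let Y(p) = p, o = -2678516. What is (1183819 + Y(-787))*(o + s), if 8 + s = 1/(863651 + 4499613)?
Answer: -2124375197273157465/670408 ≈ -3.1688e+12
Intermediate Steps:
s = -42906111/5363264 (s = -8 + 1/(863651 + 4499613) = -8 + 1/5363264 = -42906111/5363264 ≈ -8.0000)
(1183819 + Y(-787))*(o + s) = (1183819 - 787)*(-2678516 - 42906111/5363264) = 1183032*(-14365631342335/5363264) = -2124375197273157465/670408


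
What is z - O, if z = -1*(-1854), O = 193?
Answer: 1661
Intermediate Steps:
z = 1854
z - O = 1854 - 1*193 = 1854 - 193 = 1661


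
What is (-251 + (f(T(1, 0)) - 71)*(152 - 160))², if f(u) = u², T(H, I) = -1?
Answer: 95481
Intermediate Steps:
(-251 + (f(T(1, 0)) - 71)*(152 - 160))² = (-251 + ((-1)² - 71)*(152 - 160))² = (-251 + (1 - 71)*(-8))² = (-251 - 70*(-8))² = (-251 + 560)² = 309² = 95481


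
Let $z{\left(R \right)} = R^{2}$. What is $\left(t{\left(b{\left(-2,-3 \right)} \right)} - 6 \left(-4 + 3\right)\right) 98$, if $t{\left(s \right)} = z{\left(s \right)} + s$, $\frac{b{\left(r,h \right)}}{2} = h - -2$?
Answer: $784$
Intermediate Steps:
$b{\left(r,h \right)} = 4 + 2 h$ ($b{\left(r,h \right)} = 2 \left(h - -2\right) = 2 \left(h + 2\right) = 2 \left(2 + h\right) = 4 + 2 h$)
$t{\left(s \right)} = s + s^{2}$ ($t{\left(s \right)} = s^{2} + s = s + s^{2}$)
$\left(t{\left(b{\left(-2,-3 \right)} \right)} - 6 \left(-4 + 3\right)\right) 98 = \left(\left(4 + 2 \left(-3\right)\right) \left(1 + \left(4 + 2 \left(-3\right)\right)\right) - 6 \left(-4 + 3\right)\right) 98 = \left(\left(4 - 6\right) \left(1 + \left(4 - 6\right)\right) - -6\right) 98 = \left(- 2 \left(1 - 2\right) + 6\right) 98 = \left(\left(-2\right) \left(-1\right) + 6\right) 98 = \left(2 + 6\right) 98 = 8 \cdot 98 = 784$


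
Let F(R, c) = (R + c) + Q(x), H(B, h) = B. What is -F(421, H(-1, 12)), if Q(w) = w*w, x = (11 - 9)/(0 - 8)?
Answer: -6721/16 ≈ -420.06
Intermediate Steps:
x = -¼ (x = 2/(-8) = 2*(-⅛) = -¼ ≈ -0.25000)
Q(w) = w²
F(R, c) = 1/16 + R + c (F(R, c) = (R + c) + (-¼)² = (R + c) + 1/16 = 1/16 + R + c)
-F(421, H(-1, 12)) = -(1/16 + 421 - 1) = -1*6721/16 = -6721/16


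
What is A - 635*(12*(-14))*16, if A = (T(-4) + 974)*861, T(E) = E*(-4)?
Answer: 2559270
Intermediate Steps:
T(E) = -4*E
A = 852390 (A = (-4*(-4) + 974)*861 = (16 + 974)*861 = 990*861 = 852390)
A - 635*(12*(-14))*16 = 852390 - 635*(12*(-14))*16 = 852390 - 635*(-168*16) = 852390 - 635*(-2688) = 852390 - 1*(-1706880) = 852390 + 1706880 = 2559270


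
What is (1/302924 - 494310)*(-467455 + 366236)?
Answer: 15156367307713141/302924 ≈ 5.0034e+10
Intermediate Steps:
(1/302924 - 494310)*(-467455 + 366236) = (1/302924 - 494310)*(-101219) = -149738362439/302924*(-101219) = 15156367307713141/302924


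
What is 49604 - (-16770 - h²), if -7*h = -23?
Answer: 3252855/49 ≈ 66385.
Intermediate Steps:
h = 23/7 (h = -⅐*(-23) = 23/7 ≈ 3.2857)
49604 - (-16770 - h²) = 49604 - (-16770 - (23/7)²) = 49604 - (-16770 - 1*529/49) = 49604 - (-16770 - 529/49) = 49604 - 1*(-822259/49) = 49604 + 822259/49 = 3252855/49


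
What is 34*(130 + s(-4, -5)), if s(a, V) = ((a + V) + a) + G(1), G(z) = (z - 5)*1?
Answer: 3842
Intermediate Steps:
G(z) = -5 + z (G(z) = (-5 + z)*1 = -5 + z)
s(a, V) = -4 + V + 2*a (s(a, V) = ((a + V) + a) + (-5 + 1) = ((V + a) + a) - 4 = (V + 2*a) - 4 = -4 + V + 2*a)
34*(130 + s(-4, -5)) = 34*(130 + (-4 - 5 + 2*(-4))) = 34*(130 + (-4 - 5 - 8)) = 34*(130 - 17) = 34*113 = 3842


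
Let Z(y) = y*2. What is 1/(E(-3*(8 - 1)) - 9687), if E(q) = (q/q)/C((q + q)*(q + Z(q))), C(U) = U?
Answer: -2646/25631801 ≈ -0.00010323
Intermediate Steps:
Z(y) = 2*y
E(q) = 1/(6*q²) (E(q) = (q/q)/(((q + q)*(q + 2*q))) = 1/((2*q)*(3*q)) = 1/(6*q²))
1/(E(-3*(8 - 1)) - 9687) = 1/(1/(6*(-3*(8 - 1))²) - 9687) = 1/(1/(6*(-3*7)²) - 9687) = 1/((⅙)/(-21)² - 9687) = 1/((⅙)*(1/441) - 9687) = 1/(1/2646 - 9687) = 1/(-25631801/2646) = -2646/25631801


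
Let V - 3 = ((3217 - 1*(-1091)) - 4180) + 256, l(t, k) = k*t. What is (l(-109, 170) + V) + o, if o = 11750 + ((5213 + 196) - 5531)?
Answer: -6515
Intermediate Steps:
V = 387 (V = 3 + (((3217 - 1*(-1091)) - 4180) + 256) = 3 + (((3217 + 1091) - 4180) + 256) = 3 + ((4308 - 4180) + 256) = 3 + (128 + 256) = 3 + 384 = 387)
o = 11628 (o = 11750 + (5409 - 5531) = 11750 - 122 = 11628)
(l(-109, 170) + V) + o = (170*(-109) + 387) + 11628 = (-18530 + 387) + 11628 = -18143 + 11628 = -6515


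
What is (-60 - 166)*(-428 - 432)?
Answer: 194360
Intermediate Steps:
(-60 - 166)*(-428 - 432) = -226*(-860) = 194360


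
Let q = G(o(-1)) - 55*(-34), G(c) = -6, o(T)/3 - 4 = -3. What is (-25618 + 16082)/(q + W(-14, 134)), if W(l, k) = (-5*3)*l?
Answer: -4768/1037 ≈ -4.5979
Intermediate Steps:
o(T) = 3 (o(T) = 12 + 3*(-3) = 12 - 9 = 3)
W(l, k) = -15*l
q = 1864 (q = -6 - 55*(-34) = -6 + 1870 = 1864)
(-25618 + 16082)/(q + W(-14, 134)) = (-25618 + 16082)/(1864 - 15*(-14)) = -9536/(1864 + 210) = -9536/2074 = -9536*1/2074 = -4768/1037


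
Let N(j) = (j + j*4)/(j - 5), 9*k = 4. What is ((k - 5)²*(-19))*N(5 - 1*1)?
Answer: 638780/81 ≈ 7886.2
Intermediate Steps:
k = 4/9 (k = (⅑)*4 = 4/9 ≈ 0.44444)
N(j) = 5*j/(-5 + j) (N(j) = (j + 4*j)/(-5 + j) = (5*j)/(-5 + j) = 5*j/(-5 + j))
((k - 5)²*(-19))*N(5 - 1*1) = ((4/9 - 5)²*(-19))*(5*(5 - 1*1)/(-5 + (5 - 1*1))) = ((-41/9)²*(-19))*(5*(5 - 1)/(-5 + (5 - 1))) = ((1681/81)*(-19))*(5*4/(-5 + 4)) = -159695*4/(81*(-1)) = -159695*4*(-1)/81 = -31939/81*(-20) = 638780/81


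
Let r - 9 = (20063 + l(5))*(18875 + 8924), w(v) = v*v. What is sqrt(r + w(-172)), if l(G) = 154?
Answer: 2*sqrt(140510494) ≈ 23707.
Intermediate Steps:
w(v) = v**2
r = 562012392 (r = 9 + (20063 + 154)*(18875 + 8924) = 9 + 20217*27799 = 9 + 562012383 = 562012392)
sqrt(r + w(-172)) = sqrt(562012392 + (-172)**2) = sqrt(562012392 + 29584) = sqrt(562041976) = 2*sqrt(140510494)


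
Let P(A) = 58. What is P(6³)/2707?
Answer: 58/2707 ≈ 0.021426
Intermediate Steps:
P(6³)/2707 = 58/2707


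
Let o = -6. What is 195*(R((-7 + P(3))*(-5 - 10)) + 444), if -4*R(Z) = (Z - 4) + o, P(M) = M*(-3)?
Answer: 150735/2 ≈ 75368.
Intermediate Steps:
P(M) = -3*M
R(Z) = 5/2 - Z/4 (R(Z) = -((Z - 4) - 6)/4 = -((-4 + Z) - 6)/4 = -(-10 + Z)/4 = 5/2 - Z/4)
195*(R((-7 + P(3))*(-5 - 10)) + 444) = 195*((5/2 - (-7 - 3*3)*(-5 - 10)/4) + 444) = 195*((5/2 - (-7 - 9)*(-15)/4) + 444) = 195*((5/2 - (-4)*(-15)) + 444) = 195*((5/2 - ¼*240) + 444) = 195*((5/2 - 60) + 444) = 195*(-115/2 + 444) = 195*(773/2) = 150735/2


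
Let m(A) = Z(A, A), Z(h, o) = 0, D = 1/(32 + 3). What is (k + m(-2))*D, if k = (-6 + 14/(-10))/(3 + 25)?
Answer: -37/4900 ≈ -0.0075510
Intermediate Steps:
D = 1/35 ≈ 0.028571
m(A) = 0
k = -37/140 (k = (-6 + 14*(-⅒))/28 = (-6 - 7/5)*(1/28) = -37/5*1/28 = -37/140 ≈ -0.26429)
(k + m(-2))*D = (-37/140 + 0)*(1/35) = -37/140*1/35 = -37/4900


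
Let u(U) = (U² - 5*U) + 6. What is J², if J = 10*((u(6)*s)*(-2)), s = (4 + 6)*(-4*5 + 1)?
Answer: 2079360000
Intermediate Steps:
u(U) = 6 + U² - 5*U
s = -190 (s = 10*(-20 + 1) = 10*(-19) = -190)
J = 45600 (J = 10*(((6 + 6² - 5*6)*(-190))*(-2)) = 10*(((6 + 36 - 30)*(-190))*(-2)) = 10*((12*(-190))*(-2)) = 10*(-2280*(-2)) = 10*4560 = 45600)
J² = 45600² = 2079360000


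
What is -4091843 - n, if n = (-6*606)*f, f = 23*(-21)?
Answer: -5848031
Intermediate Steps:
f = -483
n = 1756188 (n = -6*606*(-483) = -3636*(-483) = 1756188)
-4091843 - n = -4091843 - 1*1756188 = -4091843 - 1756188 = -5848031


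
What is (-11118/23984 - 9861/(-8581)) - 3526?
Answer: -362766667819/102903352 ≈ -3525.3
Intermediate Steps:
(-11118/23984 - 9861/(-8581)) - 3526 = (-11118*1/23984 - 9861*(-1/8581)) - 3526 = (-5559/11992 + 9861/8581) - 3526 = 70551333/102903352 - 3526 = -362766667819/102903352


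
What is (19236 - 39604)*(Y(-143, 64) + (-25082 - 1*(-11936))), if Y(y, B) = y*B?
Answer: 454165664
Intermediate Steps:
Y(y, B) = B*y
(19236 - 39604)*(Y(-143, 64) + (-25082 - 1*(-11936))) = (19236 - 39604)*(64*(-143) + (-25082 - 1*(-11936))) = -20368*(-9152 + (-25082 + 11936)) = -20368*(-9152 - 13146) = -20368*(-22298) = 454165664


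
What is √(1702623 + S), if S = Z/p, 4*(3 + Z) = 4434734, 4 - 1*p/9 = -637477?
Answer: √24908956621035003790/3824886 ≈ 1304.8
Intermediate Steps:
p = 5737329 (p = 36 - 9*(-637477) = 36 + 5737293 = 5737329)
Z = 2217361/2 (Z = -3 + (¼)*4434734 = -3 + 2217367/2 = 2217361/2 ≈ 1.1087e+6)
S = 2217361/11474658 (S = (2217361/2)/5737329 = (2217361/2)*(1/5737329) = 2217361/11474658 ≈ 0.19324)
√(1702623 + S) = √(1702623 + 2217361/11474658) = √(19537018845295/11474658) = √24908956621035003790/3824886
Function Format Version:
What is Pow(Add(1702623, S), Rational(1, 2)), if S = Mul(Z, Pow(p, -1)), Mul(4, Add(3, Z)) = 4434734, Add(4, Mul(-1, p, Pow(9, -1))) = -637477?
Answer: Mul(Rational(1, 3824886), Pow(24908956621035003790, Rational(1, 2))) ≈ 1304.8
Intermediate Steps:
p = 5737329 (p = Add(36, Mul(-9, -637477)) = Add(36, 5737293) = 5737329)
Z = Rational(2217361, 2) (Z = Add(-3, Mul(Rational(1, 4), 4434734)) = Add(-3, Rational(2217367, 2)) = Rational(2217361, 2) ≈ 1.1087e+6)
S = Rational(2217361, 11474658) (S = Mul(Rational(2217361, 2), Pow(5737329, -1)) = Mul(Rational(2217361, 2), Rational(1, 5737329)) = Rational(2217361, 11474658) ≈ 0.19324)
Pow(Add(1702623, S), Rational(1, 2)) = Pow(Add(1702623, Rational(2217361, 11474658)), Rational(1, 2)) = Pow(Rational(19537018845295, 11474658), Rational(1, 2)) = Mul(Rational(1, 3824886), Pow(24908956621035003790, Rational(1, 2)))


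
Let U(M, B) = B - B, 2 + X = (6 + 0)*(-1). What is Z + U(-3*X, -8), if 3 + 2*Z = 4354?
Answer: 4351/2 ≈ 2175.5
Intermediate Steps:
X = -8 (X = -2 + (6 + 0)*(-1) = -2 + 6*(-1) = -2 - 6 = -8)
Z = 4351/2 (Z = -3/2 + (½)*4354 = -3/2 + 2177 = 4351/2 ≈ 2175.5)
U(M, B) = 0
Z + U(-3*X, -8) = 4351/2 + 0 = 4351/2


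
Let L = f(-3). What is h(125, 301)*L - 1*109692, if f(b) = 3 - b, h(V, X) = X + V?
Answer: -107136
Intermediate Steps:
h(V, X) = V + X
L = 6 (L = 3 - 1*(-3) = 3 + 3 = 6)
h(125, 301)*L - 1*109692 = (125 + 301)*6 - 1*109692 = 426*6 - 109692 = 2556 - 109692 = -107136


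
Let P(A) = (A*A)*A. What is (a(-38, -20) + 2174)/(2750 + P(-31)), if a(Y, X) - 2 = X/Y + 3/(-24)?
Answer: -47259/587176 ≈ -0.080485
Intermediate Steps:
a(Y, X) = 15/8 + X/Y (a(Y, X) = 2 + (X/Y + 3/(-24)) = 2 + (X/Y + 3*(-1/24)) = 2 + (X/Y - 1/8) = 2 + (-1/8 + X/Y) = 15/8 + X/Y)
P(A) = A**3 (P(A) = A**2*A = A**3)
(a(-38, -20) + 2174)/(2750 + P(-31)) = ((15/8 - 20/(-38)) + 2174)/(2750 + (-31)**3) = ((15/8 - 20*(-1/38)) + 2174)/(2750 - 29791) = ((15/8 + 10/19) + 2174)/(-27041) = (365/152 + 2174)*(-1/27041) = (330813/152)*(-1/27041) = -47259/587176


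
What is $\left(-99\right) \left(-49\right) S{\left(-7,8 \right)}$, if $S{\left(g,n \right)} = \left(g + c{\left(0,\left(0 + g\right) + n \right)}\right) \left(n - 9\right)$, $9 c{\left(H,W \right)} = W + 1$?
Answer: $32879$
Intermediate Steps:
$c{\left(H,W \right)} = \frac{1}{9} + \frac{W}{9}$ ($c{\left(H,W \right)} = \frac{W + 1}{9} = \frac{1 + W}{9} = \frac{1}{9} + \frac{W}{9}$)
$S{\left(g,n \right)} = \left(-9 + n\right) \left(\frac{1}{9} + \frac{n}{9} + \frac{10 g}{9}\right)$ ($S{\left(g,n \right)} = \left(g + \left(\frac{1}{9} + \frac{\left(0 + g\right) + n}{9}\right)\right) \left(n - 9\right) = \left(g + \left(\frac{1}{9} + \frac{g + n}{9}\right)\right) \left(n - 9\right) = \left(g + \left(\frac{1}{9} + \left(\frac{g}{9} + \frac{n}{9}\right)\right)\right) \left(n - 9\right) = \left(g + \left(\frac{1}{9} + \frac{g}{9} + \frac{n}{9}\right)\right) \left(-9 + n\right) = \left(\frac{1}{9} + \frac{n}{9} + \frac{10 g}{9}\right) \left(-9 + n\right) = \left(-9 + n\right) \left(\frac{1}{9} + \frac{n}{9} + \frac{10 g}{9}\right)$)
$\left(-99\right) \left(-49\right) S{\left(-7,8 \right)} = \left(-99\right) \left(-49\right) \left(-1 - -70 - \frac{64}{9} + \frac{8^{2}}{9} + \frac{10}{9} \left(-7\right) 8\right) = 4851 \left(-1 + 70 - \frac{64}{9} + \frac{1}{9} \cdot 64 - \frac{560}{9}\right) = 4851 \left(-1 + 70 - \frac{64}{9} + \frac{64}{9} - \frac{560}{9}\right) = 4851 \cdot \frac{61}{9} = 32879$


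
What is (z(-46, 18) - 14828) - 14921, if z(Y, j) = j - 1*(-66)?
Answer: -29665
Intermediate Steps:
z(Y, j) = 66 + j (z(Y, j) = j + 66 = 66 + j)
(z(-46, 18) - 14828) - 14921 = ((66 + 18) - 14828) - 14921 = (84 - 14828) - 14921 = -14744 - 14921 = -29665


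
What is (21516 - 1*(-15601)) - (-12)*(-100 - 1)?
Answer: 35905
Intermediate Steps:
(21516 - 1*(-15601)) - (-12)*(-100 - 1) = (21516 + 15601) - (-12)*(-101) = 37117 - 1*1212 = 37117 - 1212 = 35905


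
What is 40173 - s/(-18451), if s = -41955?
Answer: 741190068/18451 ≈ 40171.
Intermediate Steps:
40173 - s/(-18451) = 40173 - (-41955)/(-18451) = 40173 - (-41955)*(-1)/18451 = 40173 - 1*41955/18451 = 40173 - 41955/18451 = 741190068/18451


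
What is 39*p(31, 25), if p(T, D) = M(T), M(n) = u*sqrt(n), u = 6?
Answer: 234*sqrt(31) ≈ 1302.9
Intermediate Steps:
M(n) = 6*sqrt(n)
p(T, D) = 6*sqrt(T)
39*p(31, 25) = 39*(6*sqrt(31)) = 234*sqrt(31)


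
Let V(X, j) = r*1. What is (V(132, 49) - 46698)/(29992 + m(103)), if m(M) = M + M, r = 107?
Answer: -46591/30198 ≈ -1.5429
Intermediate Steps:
m(M) = 2*M
V(X, j) = 107 (V(X, j) = 107*1 = 107)
(V(132, 49) - 46698)/(29992 + m(103)) = (107 - 46698)/(29992 + 2*103) = -46591/(29992 + 206) = -46591/30198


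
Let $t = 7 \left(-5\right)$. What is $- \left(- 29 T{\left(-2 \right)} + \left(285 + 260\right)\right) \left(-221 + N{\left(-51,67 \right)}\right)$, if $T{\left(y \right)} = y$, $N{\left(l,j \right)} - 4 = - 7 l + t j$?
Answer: $1329615$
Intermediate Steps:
$t = -35$
$N{\left(l,j \right)} = 4 - 35 j - 7 l$ ($N{\left(l,j \right)} = 4 - \left(7 l + 35 j\right) = 4 - 35 j - 7 l$)
$- \left(- 29 T{\left(-2 \right)} + \left(285 + 260\right)\right) \left(-221 + N{\left(-51,67 \right)}\right) = - \left(\left(-29\right) \left(-2\right) + \left(285 + 260\right)\right) \left(-221 - 1984\right) = - \left(58 + 545\right) \left(-221 + \left(4 - 2345 + 357\right)\right) = - 603 \left(-221 - 1984\right) = - 603 \left(-2205\right) = \left(-1\right) \left(-1329615\right) = 1329615$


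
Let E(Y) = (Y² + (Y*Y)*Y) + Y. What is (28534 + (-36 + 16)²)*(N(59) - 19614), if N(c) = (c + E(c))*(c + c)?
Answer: 712927683860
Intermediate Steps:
E(Y) = Y + Y² + Y³ (E(Y) = (Y² + Y²*Y) + Y = (Y² + Y³) + Y = Y + Y² + Y³)
N(c) = 2*c*(c + c*(1 + c + c²)) (N(c) = (c + c*(1 + c + c²))*(c + c) = (c + c*(1 + c + c²))*(2*c) = 2*c*(c + c*(1 + c + c²)))
(28534 + (-36 + 16)²)*(N(59) - 19614) = (28534 + (-36 + 16)²)*(2*59²*(2 + 59 + 59²) - 19614) = (28534 + (-20)²)*(2*3481*(2 + 59 + 3481) - 19614) = (28534 + 400)*(2*3481*3542 - 19614) = 28934*(24659404 - 19614) = 28934*24639790 = 712927683860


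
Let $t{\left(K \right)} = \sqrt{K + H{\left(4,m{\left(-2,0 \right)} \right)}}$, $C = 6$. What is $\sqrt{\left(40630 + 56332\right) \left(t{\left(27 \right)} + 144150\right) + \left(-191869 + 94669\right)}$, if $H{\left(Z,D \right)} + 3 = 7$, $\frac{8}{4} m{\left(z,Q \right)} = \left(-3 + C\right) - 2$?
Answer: $\sqrt{13976975100 + 96962 \sqrt{31}} \approx 1.1823 \cdot 10^{5}$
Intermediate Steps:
$m{\left(z,Q \right)} = \frac{1}{2}$ ($m{\left(z,Q \right)} = \frac{\left(-3 + 6\right) - 2}{2} = \frac{3 - 2}{2} = \frac{1}{2} \cdot 1 = \frac{1}{2}$)
$H{\left(Z,D \right)} = 4$ ($H{\left(Z,D \right)} = -3 + 7 = 4$)
$t{\left(K \right)} = \sqrt{4 + K}$ ($t{\left(K \right)} = \sqrt{K + 4} = \sqrt{4 + K}$)
$\sqrt{\left(40630 + 56332\right) \left(t{\left(27 \right)} + 144150\right) + \left(-191869 + 94669\right)} = \sqrt{\left(40630 + 56332\right) \left(\sqrt{4 + 27} + 144150\right) + \left(-191869 + 94669\right)} = \sqrt{96962 \left(\sqrt{31} + 144150\right) - 97200} = \sqrt{96962 \left(144150 + \sqrt{31}\right) - 97200} = \sqrt{\left(13977072300 + 96962 \sqrt{31}\right) - 97200} = \sqrt{13976975100 + 96962 \sqrt{31}}$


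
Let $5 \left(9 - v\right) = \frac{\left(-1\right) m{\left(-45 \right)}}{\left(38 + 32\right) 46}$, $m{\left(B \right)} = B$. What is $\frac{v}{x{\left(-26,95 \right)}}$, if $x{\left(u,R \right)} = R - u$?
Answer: $\frac{28971}{389620} \approx 0.074357$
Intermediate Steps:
$v = \frac{28971}{3220}$ ($v = 9 - \frac{\left(-1\right) \left(-45\right) \frac{1}{\left(38 + 32\right) 46}}{5} = 9 - \frac{45 \frac{1}{70 \cdot 46}}{5} = 9 - \frac{45 \cdot \frac{1}{3220}}{5} = 9 - \frac{9}{3220} = \frac{28971}{3220} \approx 8.9972$)
$\frac{v}{x{\left(-26,95 \right)}} = \frac{28971}{3220 \left(95 - -26\right)} = \frac{28971}{3220 \left(95 + 26\right)} = \frac{28971}{3220 \cdot 121} = \frac{28971}{3220} \cdot \frac{1}{121} = \frac{28971}{389620}$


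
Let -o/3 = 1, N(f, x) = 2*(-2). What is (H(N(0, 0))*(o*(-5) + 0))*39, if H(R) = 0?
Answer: 0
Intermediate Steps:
N(f, x) = -4
o = -3 (o = -3*1 = -3)
(H(N(0, 0))*(o*(-5) + 0))*39 = (0*(-3*(-5) + 0))*39 = (0*(15 + 0))*39 = (0*15)*39 = 0*39 = 0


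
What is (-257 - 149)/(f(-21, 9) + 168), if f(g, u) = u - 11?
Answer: -203/83 ≈ -2.4458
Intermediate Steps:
f(g, u) = -11 + u
(-257 - 149)/(f(-21, 9) + 168) = (-257 - 149)/((-11 + 9) + 168) = -406/(-2 + 168) = -406/166 = -406*1/166 = -203/83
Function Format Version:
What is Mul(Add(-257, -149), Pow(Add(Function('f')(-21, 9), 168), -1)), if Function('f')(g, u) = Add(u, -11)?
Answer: Rational(-203, 83) ≈ -2.4458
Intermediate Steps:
Function('f')(g, u) = Add(-11, u)
Mul(Add(-257, -149), Pow(Add(Function('f')(-21, 9), 168), -1)) = Mul(Add(-257, -149), Pow(Add(Add(-11, 9), 168), -1)) = Mul(-406, Pow(Add(-2, 168), -1)) = Mul(-406, Pow(166, -1)) = Mul(-406, Rational(1, 166)) = Rational(-203, 83)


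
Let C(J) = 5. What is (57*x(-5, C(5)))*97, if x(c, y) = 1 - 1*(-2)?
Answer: 16587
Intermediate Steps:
x(c, y) = 3 (x(c, y) = 1 + 2 = 3)
(57*x(-5, C(5)))*97 = (57*3)*97 = 171*97 = 16587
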